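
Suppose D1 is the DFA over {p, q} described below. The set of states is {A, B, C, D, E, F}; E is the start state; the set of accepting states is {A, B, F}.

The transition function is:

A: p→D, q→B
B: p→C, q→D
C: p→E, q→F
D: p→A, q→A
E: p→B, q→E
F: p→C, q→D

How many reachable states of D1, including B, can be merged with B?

2

Every state is reachable, so we keep all 6.
Initial partition by acceptance: {A,B,F} | {C,D,E}.
On input q, block {A,B,F} splits into {B,F} and {A}.
Split {C,D,E} by δ(·,p) → {C} and {D} and {E}.
Stable partition: {B,F} | {C} | {A} | {D} | {E} — 5 equivalence classes.
The equivalence class containing B is {B,F}, of size 2.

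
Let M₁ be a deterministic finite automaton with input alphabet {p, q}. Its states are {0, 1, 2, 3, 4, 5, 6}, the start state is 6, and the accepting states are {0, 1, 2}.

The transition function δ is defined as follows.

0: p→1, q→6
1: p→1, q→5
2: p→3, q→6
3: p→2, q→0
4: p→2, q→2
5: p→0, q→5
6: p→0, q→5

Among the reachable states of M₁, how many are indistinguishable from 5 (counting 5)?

2

States {2,3,4} cannot be reached from the start state, so discard them.
Initial partition by acceptance: {0,1} | {5,6}.
The partition is now stable with 2 blocks: {0,1} | {5,6}.
The equivalence class containing 5 is {5,6}, of size 2.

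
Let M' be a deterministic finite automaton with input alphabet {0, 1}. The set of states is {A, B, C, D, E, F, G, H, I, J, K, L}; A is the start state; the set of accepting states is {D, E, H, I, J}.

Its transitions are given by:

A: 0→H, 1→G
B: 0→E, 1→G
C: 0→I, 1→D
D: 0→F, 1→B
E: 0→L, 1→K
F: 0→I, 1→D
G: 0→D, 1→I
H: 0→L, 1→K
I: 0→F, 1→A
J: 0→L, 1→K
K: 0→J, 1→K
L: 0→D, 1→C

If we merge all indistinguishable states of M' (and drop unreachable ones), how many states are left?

All states are reachable from the start state.
Start with accepting vs non-accepting: {D,E,H,I,J} | {A,B,C,F,G,K,L}.
Refine {A,B,C,F,G,K,L} on symbol 1: members go to different blocks, giving {A,B,K,L} and {C,F,G}.
Split {D,E,H,I,J} by δ(·,0) → {E,H,J} and {D,I}.
On input 0, block {A,B,K,L} splits into {A,B,K} and {L}.
On input 1, block {A,B,K} splits into {A,B} and {K}.
Stable partition: {E,H,J} | {A,B} | {C,F,G} | {D,I} | {L} | {K} — 6 equivalence classes.

6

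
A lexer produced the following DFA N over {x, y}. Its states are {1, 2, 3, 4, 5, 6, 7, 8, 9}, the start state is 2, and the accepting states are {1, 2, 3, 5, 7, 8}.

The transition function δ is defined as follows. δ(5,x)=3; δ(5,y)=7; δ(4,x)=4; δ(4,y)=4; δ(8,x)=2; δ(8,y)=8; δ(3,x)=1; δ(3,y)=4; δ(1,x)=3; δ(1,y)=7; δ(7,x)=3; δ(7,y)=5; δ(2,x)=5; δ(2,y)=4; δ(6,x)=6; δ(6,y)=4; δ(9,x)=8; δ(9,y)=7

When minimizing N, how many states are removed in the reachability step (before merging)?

BFS from 2 reaches {1, 2, 3, 4, 5, 7}; the 3 state(s) 6, 8, 9 are never visited.

3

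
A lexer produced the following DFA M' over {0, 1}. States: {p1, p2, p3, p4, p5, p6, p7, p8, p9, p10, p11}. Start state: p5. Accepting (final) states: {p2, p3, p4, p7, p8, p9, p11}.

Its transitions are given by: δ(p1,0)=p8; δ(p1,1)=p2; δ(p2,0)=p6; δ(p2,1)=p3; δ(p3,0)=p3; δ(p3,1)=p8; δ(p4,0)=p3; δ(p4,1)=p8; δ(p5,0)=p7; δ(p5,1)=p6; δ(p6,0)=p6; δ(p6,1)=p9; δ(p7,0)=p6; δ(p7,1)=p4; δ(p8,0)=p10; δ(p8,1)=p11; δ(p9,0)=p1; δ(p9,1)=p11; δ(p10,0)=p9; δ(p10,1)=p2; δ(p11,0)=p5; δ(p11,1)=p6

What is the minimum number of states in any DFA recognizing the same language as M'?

7

Start with accepting vs non-accepting: {p2,p3,p4,p7,p8,p9,p11} | {p1,p5,p6,p10}.
Split {p2,p3,p4,p7,p8,p9,p11} by δ(·,0) → {p2,p7,p8,p9,p11} and {p3,p4}.
Refine {p2,p7,p8,p9,p11} on symbol 1: members go to different blocks, giving {p2,p7} and {p8,p9} and {p11}.
Split {p1,p5,p6,p10} by δ(·,0) → {p1,p10} and {p5} and {p6}.
No further refinement is possible. Final partition (7 blocks): {p2,p7} | {p1,p10} | {p3,p4} | {p8,p9} | {p11} | {p5} | {p6}.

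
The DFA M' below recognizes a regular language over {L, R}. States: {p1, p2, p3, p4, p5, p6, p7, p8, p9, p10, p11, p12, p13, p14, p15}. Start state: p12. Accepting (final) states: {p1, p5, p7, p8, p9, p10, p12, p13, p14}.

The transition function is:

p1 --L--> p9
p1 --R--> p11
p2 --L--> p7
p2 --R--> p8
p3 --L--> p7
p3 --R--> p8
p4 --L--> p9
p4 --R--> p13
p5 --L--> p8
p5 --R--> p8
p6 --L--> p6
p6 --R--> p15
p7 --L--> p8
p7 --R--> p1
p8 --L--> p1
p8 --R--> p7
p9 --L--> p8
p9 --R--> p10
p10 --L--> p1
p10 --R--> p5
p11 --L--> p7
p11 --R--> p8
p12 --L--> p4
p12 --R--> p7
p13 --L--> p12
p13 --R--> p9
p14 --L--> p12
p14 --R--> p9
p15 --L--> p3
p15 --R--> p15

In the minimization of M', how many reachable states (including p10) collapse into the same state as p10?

1

First remove the unreachable states {p2,p3,p6,p14,p15}; 10 states remain.
Start with accepting vs non-accepting: {p1,p5,p7,p8,p9,p10,p12,p13} | {p4,p11}.
Refine {p1,p5,p7,p8,p9,p10,p12,p13} on symbol L: members go to different blocks, giving {p1,p5,p7,p8,p9,p10,p13} and {p12}.
Split {p1,p5,p7,p8,p9,p10,p13} by δ(·,L) → {p1,p5,p7,p8,p9,p10} and {p13}.
Refine {p1,p5,p7,p8,p9,p10} on symbol R: members go to different blocks, giving {p5,p7,p8,p9,p10} and {p1}.
On input L, block {p5,p7,p8,p9,p10} splits into {p5,p7,p9} and {p8,p10}.
Split {p5,p7,p9} by δ(·,R) → {p5,p9} and {p7}.
Split {p4,p11} by δ(·,L) → {p4} and {p11}.
Split {p8,p10} by δ(·,R) → {p8} and {p10}.
Split {p5,p9} by δ(·,R) → {p5} and {p9}.
The partition is now stable with 10 blocks: {p5} | {p4} | {p12} | {p13} | {p1} | {p8} | {p7} | {p11} | {p10} | {p9}.
State p10 belongs to the block {p10}, which has 1 states.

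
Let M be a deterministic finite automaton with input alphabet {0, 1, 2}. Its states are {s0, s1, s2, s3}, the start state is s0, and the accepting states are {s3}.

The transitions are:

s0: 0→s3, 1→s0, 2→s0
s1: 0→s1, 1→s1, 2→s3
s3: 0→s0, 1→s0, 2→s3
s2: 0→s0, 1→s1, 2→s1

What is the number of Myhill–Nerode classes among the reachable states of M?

2

States {s1,s2} cannot be reached from the start state, so discard them.
P0 = {s3} | {s0}.
No further refinement is possible. Final partition (2 blocks): {s3} | {s0}.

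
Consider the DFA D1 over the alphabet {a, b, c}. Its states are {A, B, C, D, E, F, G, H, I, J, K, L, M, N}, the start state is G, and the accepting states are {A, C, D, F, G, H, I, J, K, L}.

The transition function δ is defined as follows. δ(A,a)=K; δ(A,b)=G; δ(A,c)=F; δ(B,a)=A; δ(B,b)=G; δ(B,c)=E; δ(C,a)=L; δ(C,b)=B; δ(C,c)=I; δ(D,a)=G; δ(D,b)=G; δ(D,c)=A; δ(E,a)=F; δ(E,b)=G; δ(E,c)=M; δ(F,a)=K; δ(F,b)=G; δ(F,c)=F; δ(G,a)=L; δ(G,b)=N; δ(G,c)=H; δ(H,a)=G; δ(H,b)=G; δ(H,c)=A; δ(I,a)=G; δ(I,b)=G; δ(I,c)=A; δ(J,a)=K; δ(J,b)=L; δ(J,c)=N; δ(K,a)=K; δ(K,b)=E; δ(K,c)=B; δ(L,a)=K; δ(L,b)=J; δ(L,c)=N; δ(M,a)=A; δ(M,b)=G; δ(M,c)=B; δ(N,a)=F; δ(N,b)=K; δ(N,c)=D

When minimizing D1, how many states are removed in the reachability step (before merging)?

BFS from G reaches {A, B, D, E, F, G, H, J, K, L, M, N}; the 2 state(s) C, I are never visited.

2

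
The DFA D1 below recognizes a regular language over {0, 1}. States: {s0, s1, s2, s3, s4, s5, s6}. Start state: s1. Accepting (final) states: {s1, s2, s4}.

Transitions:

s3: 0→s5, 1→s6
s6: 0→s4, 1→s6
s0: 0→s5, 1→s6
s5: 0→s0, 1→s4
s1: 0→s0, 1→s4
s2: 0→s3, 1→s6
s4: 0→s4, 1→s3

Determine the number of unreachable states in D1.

No path from s1 leads to s2; the other 6 states are all reachable.

1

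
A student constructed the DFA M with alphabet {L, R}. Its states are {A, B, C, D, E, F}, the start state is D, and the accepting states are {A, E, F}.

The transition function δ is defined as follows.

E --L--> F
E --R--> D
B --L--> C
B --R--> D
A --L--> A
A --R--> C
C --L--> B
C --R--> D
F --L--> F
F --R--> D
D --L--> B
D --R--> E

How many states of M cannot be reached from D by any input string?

BFS from D reaches {B, C, D, E, F}; the 1 state(s) A are never visited.

1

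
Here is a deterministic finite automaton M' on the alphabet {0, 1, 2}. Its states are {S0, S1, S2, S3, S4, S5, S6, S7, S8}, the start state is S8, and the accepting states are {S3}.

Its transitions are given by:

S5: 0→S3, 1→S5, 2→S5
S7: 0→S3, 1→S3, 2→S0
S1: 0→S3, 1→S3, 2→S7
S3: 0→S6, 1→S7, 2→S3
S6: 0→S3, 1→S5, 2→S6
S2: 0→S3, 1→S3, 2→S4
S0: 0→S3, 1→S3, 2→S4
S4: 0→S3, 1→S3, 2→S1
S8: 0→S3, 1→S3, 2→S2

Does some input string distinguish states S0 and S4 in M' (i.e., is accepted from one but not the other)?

No

All states are reachable from the start state.
Start with accepting vs non-accepting: {S3} | {S0,S1,S2,S4,S5,S6,S7,S8}.
Split {S0,S1,S2,S4,S5,S6,S7,S8} by δ(·,1) → {S0,S1,S2,S4,S7,S8} and {S5,S6}.
The partition is now stable with 3 blocks: {S3} | {S0,S1,S2,S4,S7,S8} | {S5,S6}.
S0 and S4 lie in the same block of the stable partition, so they are equivalent — no string distinguishes them.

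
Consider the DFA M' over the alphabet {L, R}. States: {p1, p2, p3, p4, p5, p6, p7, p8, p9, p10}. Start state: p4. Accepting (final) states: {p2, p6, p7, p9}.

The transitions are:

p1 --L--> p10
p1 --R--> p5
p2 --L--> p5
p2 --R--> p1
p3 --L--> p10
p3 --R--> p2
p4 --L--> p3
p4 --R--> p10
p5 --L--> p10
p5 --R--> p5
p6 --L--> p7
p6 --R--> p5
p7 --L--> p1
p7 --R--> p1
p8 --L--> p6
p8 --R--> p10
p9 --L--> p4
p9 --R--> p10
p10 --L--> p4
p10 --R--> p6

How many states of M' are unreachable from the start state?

BFS from p4 reaches {p1, p2, p3, p4, p5, p6, p7, p10}; the 2 state(s) p8, p9 are never visited.

2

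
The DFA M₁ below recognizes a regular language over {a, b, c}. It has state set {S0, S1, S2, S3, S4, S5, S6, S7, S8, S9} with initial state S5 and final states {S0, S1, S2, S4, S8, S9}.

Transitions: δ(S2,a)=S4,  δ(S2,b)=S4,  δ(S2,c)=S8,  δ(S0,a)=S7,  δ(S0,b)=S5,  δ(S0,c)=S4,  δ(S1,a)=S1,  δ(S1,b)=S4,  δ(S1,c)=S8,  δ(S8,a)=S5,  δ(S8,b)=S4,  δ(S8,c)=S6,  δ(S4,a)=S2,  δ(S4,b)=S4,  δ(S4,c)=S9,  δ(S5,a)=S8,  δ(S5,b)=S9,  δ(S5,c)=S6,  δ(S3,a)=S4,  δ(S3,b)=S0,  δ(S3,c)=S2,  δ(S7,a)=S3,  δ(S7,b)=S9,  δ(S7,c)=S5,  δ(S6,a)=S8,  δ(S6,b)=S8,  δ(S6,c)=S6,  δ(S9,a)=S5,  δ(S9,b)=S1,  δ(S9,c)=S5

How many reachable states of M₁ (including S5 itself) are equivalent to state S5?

First remove the unreachable states {S0,S3,S7}; 7 states remain.
P0 = {S1,S2,S4,S8,S9} | {S5,S6}.
Split {S1,S2,S4,S8,S9} by δ(·,a) → {S1,S2,S4} and {S8,S9}.
Stable partition: {S1,S2,S4} | {S5,S6} | {S8,S9} — 3 equivalence classes.
State S5 belongs to the block {S5,S6}, which has 2 states.

2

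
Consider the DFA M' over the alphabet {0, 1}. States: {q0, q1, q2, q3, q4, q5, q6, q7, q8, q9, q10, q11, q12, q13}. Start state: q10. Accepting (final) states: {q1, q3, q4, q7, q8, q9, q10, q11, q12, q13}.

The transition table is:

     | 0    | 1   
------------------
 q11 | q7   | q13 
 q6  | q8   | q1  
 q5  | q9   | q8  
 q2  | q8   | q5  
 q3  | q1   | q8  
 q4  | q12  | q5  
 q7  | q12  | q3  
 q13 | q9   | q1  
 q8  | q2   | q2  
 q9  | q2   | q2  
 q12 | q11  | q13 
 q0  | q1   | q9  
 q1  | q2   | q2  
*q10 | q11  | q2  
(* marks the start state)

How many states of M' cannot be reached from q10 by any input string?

Starting at q10 and following transitions, the reachable set is {q1, q2, q3, q5, q7, q8, q9, q10, q11, q12, q13}. That leaves q0, q4, q6 unreachable — 3 in total.

3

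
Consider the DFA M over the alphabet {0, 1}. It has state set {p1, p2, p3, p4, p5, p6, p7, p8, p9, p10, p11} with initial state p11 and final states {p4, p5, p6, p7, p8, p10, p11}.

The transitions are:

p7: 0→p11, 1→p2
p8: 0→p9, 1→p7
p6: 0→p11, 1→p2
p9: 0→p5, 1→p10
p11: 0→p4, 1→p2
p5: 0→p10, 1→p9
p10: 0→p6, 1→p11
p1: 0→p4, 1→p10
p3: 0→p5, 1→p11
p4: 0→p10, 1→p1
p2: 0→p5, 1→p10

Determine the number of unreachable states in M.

BFS from p11 reaches {p1, p2, p4, p5, p6, p9, p10, p11}; the 3 state(s) p3, p7, p8 are never visited.

3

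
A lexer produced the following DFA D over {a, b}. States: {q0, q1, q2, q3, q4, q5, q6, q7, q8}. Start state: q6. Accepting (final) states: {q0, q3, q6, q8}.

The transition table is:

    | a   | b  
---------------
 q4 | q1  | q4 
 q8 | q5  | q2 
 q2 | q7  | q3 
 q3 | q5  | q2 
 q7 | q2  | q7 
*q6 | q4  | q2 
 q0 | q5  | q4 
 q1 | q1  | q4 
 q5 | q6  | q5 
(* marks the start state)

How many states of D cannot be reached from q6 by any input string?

2

No path from q6 leads to q0, q8; the other 7 states are all reachable.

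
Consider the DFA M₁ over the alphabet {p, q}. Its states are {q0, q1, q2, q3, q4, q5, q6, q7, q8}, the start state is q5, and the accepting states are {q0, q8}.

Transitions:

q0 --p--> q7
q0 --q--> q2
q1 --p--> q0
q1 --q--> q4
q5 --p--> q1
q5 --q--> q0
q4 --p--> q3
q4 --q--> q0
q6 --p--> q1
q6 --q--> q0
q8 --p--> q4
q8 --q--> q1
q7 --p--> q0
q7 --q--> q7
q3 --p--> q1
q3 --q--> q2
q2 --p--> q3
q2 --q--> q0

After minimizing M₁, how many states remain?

First remove the unreachable states {q6,q8}; 7 states remain.
Initial partition by acceptance: {q0} | {q1,q2,q3,q4,q5,q7}.
Refine {q1,q2,q3,q4,q5,q7} on symbol p: members go to different blocks, giving {q2,q3,q4,q5} and {q1,q7}.
On input p, block {q2,q3,q4,q5} splits into {q2,q4} and {q3,q5}.
Split {q1,q7} by δ(·,q) → {q1} and {q7}.
Split {q3,q5} by δ(·,q) → {q3} and {q5}.
No further refinement is possible. Final partition (6 blocks): {q0} | {q2,q4} | {q1} | {q3} | {q7} | {q5}.

6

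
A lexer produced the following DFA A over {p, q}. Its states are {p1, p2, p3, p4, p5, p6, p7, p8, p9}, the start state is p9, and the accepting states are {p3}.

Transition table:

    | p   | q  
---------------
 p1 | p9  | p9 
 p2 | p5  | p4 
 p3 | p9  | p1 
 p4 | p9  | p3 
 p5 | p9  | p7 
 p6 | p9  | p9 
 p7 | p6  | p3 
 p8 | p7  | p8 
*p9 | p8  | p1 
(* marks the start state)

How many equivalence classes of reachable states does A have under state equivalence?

5

Reachable states from the start: {p1,p3,p6,p7,p8,p9}. Unreachable: {p2,p4,p5} — drop them.
Initial partition by acceptance: {p3} | {p1,p6,p7,p8,p9}.
On input q, block {p1,p6,p7,p8,p9} splits into {p1,p6,p8,p9} and {p7}.
Refine {p1,p6,p8,p9} on symbol p: members go to different blocks, giving {p1,p6,p9} and {p8}.
Split {p1,p6,p9} by δ(·,p) → {p1,p6} and {p9}.
The partition is now stable with 5 blocks: {p3} | {p1,p6} | {p7} | {p8} | {p9}.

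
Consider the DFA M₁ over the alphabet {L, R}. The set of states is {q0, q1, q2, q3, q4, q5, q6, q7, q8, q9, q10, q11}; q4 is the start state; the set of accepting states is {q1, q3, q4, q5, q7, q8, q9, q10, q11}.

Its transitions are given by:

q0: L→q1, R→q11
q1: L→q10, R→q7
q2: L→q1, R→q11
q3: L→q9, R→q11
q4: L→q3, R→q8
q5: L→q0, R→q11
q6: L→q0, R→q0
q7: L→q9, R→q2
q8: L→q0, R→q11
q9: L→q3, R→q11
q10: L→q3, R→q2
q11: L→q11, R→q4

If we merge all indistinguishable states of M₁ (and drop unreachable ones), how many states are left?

Reachable states from the start: {q0,q1,q2,q3,q4,q7,q8,q9,q10,q11}. Unreachable: {q5,q6} — drop them.
P0 = {q1,q3,q4,q7,q8,q9,q10,q11} | {q0,q2}.
On input L, block {q1,q3,q4,q7,q8,q9,q10,q11} splits into {q1,q3,q4,q7,q9,q10,q11} and {q8}.
Split {q1,q3,q4,q7,q9,q10,q11} by δ(·,R) → {q1,q3,q9,q11} and {q7,q10} and {q4}.
On input L, block {q1,q3,q9,q11} splits into {q3,q9,q11} and {q1}.
On input R, block {q3,q9,q11} splits into {q3,q9} and {q11}.
The partition is now stable with 7 blocks: {q3,q9} | {q0,q2} | {q8} | {q7,q10} | {q4} | {q1} | {q11}.

7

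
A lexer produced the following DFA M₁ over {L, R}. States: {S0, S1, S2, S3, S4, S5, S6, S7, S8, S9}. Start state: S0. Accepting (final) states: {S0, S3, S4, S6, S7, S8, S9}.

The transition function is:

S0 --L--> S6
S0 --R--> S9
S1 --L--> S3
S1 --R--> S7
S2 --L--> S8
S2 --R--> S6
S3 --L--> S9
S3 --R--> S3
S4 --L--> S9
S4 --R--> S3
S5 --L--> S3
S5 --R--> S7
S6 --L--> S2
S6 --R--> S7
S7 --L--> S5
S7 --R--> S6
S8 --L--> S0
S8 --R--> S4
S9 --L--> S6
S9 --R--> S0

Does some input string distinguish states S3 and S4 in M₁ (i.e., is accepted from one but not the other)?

Reachable states from the start: {S0,S2,S3,S4,S5,S6,S7,S8,S9}. Unreachable: {S1} — drop them.
Start with accepting vs non-accepting: {S0,S3,S4,S6,S7,S8,S9} | {S2,S5}.
On input L, block {S0,S3,S4,S6,S7,S8,S9} splits into {S0,S3,S4,S8,S9} and {S6,S7}.
Split {S0,S3,S4,S8,S9} by δ(·,L) → {S3,S4,S8} and {S0,S9}.
Stable partition: {S3,S4,S8} | {S2,S5} | {S6,S7} | {S0,S9} — 4 equivalence classes.
S3 and S4 lie in the same block of the stable partition, so they are equivalent — no string distinguishes them.

No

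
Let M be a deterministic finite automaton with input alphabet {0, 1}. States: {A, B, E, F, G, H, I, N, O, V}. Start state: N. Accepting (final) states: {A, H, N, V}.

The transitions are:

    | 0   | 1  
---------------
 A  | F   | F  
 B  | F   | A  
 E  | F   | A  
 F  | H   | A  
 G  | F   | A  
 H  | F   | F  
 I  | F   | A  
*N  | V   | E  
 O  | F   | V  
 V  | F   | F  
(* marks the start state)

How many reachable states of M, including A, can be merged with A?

3

States {B,G,I,O} cannot be reached from the start state, so discard them.
P0 = {A,H,N,V} | {E,F}.
Refine {A,H,N,V} on symbol 0: members go to different blocks, giving {A,H,V} and {N}.
Split {E,F} by δ(·,0) → {F} and {E}.
No further refinement is possible. Final partition (4 blocks): {A,H,V} | {F} | {N} | {E}.
The equivalence class containing A is {A,H,V}, of size 3.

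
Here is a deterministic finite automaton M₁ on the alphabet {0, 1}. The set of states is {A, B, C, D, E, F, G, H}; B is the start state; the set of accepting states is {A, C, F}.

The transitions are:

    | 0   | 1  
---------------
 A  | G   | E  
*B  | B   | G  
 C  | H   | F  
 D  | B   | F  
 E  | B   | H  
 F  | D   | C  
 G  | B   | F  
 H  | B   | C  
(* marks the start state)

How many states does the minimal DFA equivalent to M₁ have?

3

States {A,E} cannot be reached from the start state, so discard them.
Initial partition by acceptance: {C,F} | {B,D,G,H}.
Split {B,D,G,H} by δ(·,1) → {D,G,H} and {B}.
No further refinement is possible. Final partition (3 blocks): {C,F} | {D,G,H} | {B}.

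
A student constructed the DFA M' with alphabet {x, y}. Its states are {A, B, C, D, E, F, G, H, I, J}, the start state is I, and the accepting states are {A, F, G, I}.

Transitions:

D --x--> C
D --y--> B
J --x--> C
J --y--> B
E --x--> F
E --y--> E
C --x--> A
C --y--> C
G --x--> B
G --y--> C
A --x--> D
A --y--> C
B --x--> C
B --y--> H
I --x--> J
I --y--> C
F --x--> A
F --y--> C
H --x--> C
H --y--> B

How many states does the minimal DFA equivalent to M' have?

3

States {E,F,G} cannot be reached from the start state, so discard them.
Initial partition by acceptance: {A,I} | {B,C,D,H,J}.
On input x, block {B,C,D,H,J} splits into {B,D,H,J} and {C}.
No further refinement is possible. Final partition (3 blocks): {A,I} | {B,D,H,J} | {C}.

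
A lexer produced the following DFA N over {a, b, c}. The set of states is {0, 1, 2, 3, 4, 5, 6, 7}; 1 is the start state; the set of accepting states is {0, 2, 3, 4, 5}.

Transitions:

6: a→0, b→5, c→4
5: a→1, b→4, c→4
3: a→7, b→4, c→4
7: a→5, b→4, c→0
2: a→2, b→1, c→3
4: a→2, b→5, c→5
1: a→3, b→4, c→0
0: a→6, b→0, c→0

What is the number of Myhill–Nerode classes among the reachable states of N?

6

All states are reachable from the start state.
Start with accepting vs non-accepting: {0,2,3,4,5} | {1,6,7}.
Split {0,2,3,4,5} by δ(·,a) → {0,3,5} and {2,4}.
Refine {0,3,5} on symbol b: members go to different blocks, giving {3,5} and {0}.
On input a, block {1,6,7} splits into {1,7} and {6}.
Split {2,4} by δ(·,b) → {2} and {4}.
The partition is now stable with 6 blocks: {3,5} | {1,7} | {2} | {0} | {6} | {4}.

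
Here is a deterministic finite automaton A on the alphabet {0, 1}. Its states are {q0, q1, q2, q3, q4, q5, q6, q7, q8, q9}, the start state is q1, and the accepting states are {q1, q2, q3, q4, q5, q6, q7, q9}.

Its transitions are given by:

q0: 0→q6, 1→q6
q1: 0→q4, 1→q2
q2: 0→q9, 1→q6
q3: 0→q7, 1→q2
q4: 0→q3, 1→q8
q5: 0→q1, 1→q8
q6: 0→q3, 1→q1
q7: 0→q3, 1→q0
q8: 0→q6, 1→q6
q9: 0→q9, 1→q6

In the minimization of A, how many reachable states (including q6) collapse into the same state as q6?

States {q5} cannot be reached from the start state, so discard them.
Initial partition by acceptance: {q1,q2,q3,q4,q6,q7,q9} | {q0,q8}.
Refine {q1,q2,q3,q4,q6,q7,q9} on symbol 1: members go to different blocks, giving {q1,q2,q3,q6,q9} and {q4,q7}.
Refine {q1,q2,q3,q6,q9} on symbol 0: members go to different blocks, giving {q2,q6,q9} and {q1,q3}.
Split {q2,q6,q9} by δ(·,0) → {q2,q9} and {q6}.
Stable partition: {q2,q9} | {q0,q8} | {q4,q7} | {q1,q3} | {q6} — 5 equivalence classes.
State q6 belongs to the block {q6}, which has 1 states.

1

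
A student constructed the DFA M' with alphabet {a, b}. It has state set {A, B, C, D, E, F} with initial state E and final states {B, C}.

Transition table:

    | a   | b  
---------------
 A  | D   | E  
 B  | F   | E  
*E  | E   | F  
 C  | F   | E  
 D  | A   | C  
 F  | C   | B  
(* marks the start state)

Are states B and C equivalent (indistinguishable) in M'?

Yes

States {A,D} cannot be reached from the start state, so discard them.
P0 = {B,C} | {E,F}.
Refine {E,F} on symbol a: members go to different blocks, giving {E} and {F}.
The partition is now stable with 3 blocks: {B,C} | {E} | {F}.
B and C lie in the same block of the stable partition, so they are equivalent — no string distinguishes them.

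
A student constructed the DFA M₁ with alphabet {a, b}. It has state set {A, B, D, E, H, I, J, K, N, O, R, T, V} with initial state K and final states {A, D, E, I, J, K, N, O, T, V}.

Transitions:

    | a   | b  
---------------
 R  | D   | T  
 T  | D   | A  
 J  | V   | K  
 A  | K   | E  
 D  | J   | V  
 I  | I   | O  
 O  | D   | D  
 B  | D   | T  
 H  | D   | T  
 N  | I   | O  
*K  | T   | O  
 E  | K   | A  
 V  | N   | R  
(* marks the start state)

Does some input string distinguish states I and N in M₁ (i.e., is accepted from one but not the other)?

States {B,H} cannot be reached from the start state, so discard them.
P0 = {A,D,E,I,J,K,N,O,T,V} | {R}.
Split {A,D,E,I,J,K,N,O,T,V} by δ(·,b) → {A,D,E,I,J,K,N,O,T} and {V}.
On input a, block {A,D,E,I,J,K,N,O,T} splits into {A,D,E,I,K,N,O,T} and {J}.
Refine {A,D,E,I,K,N,O,T} on symbol a: members go to different blocks, giving {A,E,I,K,N,O,T} and {D}.
Refine {A,E,I,K,N,O,T} on symbol a: members go to different blocks, giving {A,E,I,K,N} and {O,T}.
Refine {A,E,I,K,N} on symbol a: members go to different blocks, giving {A,E,I,N} and {K}.
Refine {A,E,I,N} on symbol a: members go to different blocks, giving {A,E} and {I,N}.
Split {O,T} by δ(·,b) → {O} and {T}.
Stable partition: {A,E} | {R} | {V} | {J} | {D} | {O} | {K} | {I,N} | {T} — 9 equivalence classes.
I and N lie in the same block of the stable partition, so they are equivalent — no string distinguishes them.

No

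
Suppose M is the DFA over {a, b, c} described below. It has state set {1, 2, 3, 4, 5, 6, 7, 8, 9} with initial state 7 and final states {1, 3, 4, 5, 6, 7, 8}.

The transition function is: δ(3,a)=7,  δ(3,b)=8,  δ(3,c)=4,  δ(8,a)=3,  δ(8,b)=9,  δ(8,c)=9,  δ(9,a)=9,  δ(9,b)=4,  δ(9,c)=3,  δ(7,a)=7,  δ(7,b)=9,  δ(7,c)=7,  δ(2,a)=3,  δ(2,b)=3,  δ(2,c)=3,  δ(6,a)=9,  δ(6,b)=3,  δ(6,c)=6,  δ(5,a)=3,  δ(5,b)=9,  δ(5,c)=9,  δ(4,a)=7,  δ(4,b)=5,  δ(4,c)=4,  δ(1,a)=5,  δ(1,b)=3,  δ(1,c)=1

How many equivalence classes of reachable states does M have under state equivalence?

4

States {1,2,6} cannot be reached from the start state, so discard them.
P0 = {3,4,5,7,8} | {9}.
On input b, block {3,4,5,7,8} splits into {5,7,8} and {3,4}.
Refine {5,7,8} on symbol a: members go to different blocks, giving {5,8} and {7}.
No further refinement is possible. Final partition (4 blocks): {5,8} | {9} | {3,4} | {7}.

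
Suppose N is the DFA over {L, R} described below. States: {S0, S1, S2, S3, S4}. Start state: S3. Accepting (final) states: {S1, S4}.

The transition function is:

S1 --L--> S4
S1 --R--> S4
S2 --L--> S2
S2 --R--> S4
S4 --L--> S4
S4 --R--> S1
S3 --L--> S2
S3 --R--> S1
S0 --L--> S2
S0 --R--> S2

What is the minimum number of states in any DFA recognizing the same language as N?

First remove the unreachable states {S0}; 4 states remain.
Initial partition by acceptance: {S1,S4} | {S2,S3}.
The partition is now stable with 2 blocks: {S1,S4} | {S2,S3}.

2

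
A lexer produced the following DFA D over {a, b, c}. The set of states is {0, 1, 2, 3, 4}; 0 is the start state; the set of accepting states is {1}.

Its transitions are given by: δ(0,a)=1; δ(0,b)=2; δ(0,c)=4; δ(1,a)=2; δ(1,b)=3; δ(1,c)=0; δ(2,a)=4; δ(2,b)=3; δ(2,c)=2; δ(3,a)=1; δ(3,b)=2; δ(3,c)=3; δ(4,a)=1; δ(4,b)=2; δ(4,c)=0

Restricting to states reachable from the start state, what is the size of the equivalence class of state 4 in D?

Start with accepting vs non-accepting: {1} | {0,2,3,4}.
Refine {0,2,3,4} on symbol a: members go to different blocks, giving {0,3,4} and {2}.
Stable partition: {1} | {0,3,4} | {2} — 3 equivalence classes.
State 4 belongs to the block {0,3,4}, which has 3 states.

3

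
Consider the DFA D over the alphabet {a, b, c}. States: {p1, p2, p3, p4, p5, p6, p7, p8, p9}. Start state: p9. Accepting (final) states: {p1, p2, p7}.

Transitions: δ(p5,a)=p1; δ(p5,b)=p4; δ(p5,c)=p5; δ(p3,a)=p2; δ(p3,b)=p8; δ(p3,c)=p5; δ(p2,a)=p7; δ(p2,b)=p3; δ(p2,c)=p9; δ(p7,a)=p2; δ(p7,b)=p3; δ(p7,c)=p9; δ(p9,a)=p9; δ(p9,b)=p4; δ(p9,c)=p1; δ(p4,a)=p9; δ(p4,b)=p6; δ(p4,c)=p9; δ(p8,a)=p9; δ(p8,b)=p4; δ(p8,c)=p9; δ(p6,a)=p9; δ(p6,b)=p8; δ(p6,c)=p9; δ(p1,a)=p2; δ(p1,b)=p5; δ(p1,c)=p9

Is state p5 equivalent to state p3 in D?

All states are reachable from the start state.
P0 = {p1,p2,p7} | {p3,p4,p5,p6,p8,p9}.
Split {p3,p4,p5,p6,p8,p9} by δ(·,a) → {p4,p6,p8,p9} and {p3,p5}.
On input c, block {p4,p6,p8,p9} splits into {p4,p6,p8} and {p9}.
Stable partition: {p1,p2,p7} | {p4,p6,p8} | {p3,p5} | {p9} — 4 equivalence classes.
p5 and p3 lie in the same block of the stable partition, so they are equivalent — no string distinguishes them.

Yes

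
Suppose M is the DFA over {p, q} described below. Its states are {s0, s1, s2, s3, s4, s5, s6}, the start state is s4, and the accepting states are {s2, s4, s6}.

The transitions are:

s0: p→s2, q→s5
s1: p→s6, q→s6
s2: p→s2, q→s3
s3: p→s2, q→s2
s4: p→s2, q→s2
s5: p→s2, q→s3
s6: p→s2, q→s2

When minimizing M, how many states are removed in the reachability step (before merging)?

4

No path from s4 leads to s0, s1, s5, s6; the other 3 states are all reachable.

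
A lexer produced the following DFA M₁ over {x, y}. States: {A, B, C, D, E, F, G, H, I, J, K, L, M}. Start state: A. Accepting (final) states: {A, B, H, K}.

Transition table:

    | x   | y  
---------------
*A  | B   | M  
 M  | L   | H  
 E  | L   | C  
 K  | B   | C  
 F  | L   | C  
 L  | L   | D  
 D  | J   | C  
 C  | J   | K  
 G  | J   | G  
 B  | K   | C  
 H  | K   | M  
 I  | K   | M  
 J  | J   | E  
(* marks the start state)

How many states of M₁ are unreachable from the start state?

BFS from A reaches {A, B, C, D, E, H, J, K, L, M}; the 3 state(s) F, G, I are never visited.

3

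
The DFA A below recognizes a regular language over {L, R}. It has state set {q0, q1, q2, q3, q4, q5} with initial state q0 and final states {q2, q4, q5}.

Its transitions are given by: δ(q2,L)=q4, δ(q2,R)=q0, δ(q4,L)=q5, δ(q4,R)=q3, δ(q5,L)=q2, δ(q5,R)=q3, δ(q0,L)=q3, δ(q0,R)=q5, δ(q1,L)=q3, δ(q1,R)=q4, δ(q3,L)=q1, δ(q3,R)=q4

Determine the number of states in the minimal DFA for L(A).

2

Every state is reachable, so we keep all 6.
Start with accepting vs non-accepting: {q2,q4,q5} | {q0,q1,q3}.
Stable partition: {q2,q4,q5} | {q0,q1,q3} — 2 equivalence classes.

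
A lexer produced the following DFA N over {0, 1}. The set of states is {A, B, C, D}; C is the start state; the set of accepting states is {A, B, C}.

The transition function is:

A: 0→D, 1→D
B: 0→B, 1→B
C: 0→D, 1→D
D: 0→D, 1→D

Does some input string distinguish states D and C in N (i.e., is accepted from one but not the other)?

Yes

Reachable states from the start: {C,D}. Unreachable: {A,B} — drop them.
P0 = {C} | {D}.
The partition is now stable with 2 blocks: {C} | {D}.
D and C end up in different blocks, so they are distinguishable. For instance, the string 'ε' is accepted from only C.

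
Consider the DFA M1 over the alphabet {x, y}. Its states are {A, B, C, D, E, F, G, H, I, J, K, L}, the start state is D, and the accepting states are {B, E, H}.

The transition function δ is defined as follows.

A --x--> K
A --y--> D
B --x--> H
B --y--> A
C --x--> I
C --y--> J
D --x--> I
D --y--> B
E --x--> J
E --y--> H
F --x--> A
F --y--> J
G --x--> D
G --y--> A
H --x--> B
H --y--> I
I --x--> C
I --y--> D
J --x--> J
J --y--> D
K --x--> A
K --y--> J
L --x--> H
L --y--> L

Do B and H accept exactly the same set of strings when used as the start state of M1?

Yes

States {E,F,G,L} cannot be reached from the start state, so discard them.
Start with accepting vs non-accepting: {B,H} | {A,C,D,I,J,K}.
On input y, block {A,C,D,I,J,K} splits into {A,C,I,J,K} and {D}.
Split {A,C,I,J,K} by δ(·,y) → {A,I,J} and {C,K}.
On input x, block {A,I,J} splits into {A,I} and {J}.
No further refinement is possible. Final partition (5 blocks): {B,H} | {A,I} | {D} | {C,K} | {J}.
B and H lie in the same block of the stable partition, so they are equivalent — no string distinguishes them.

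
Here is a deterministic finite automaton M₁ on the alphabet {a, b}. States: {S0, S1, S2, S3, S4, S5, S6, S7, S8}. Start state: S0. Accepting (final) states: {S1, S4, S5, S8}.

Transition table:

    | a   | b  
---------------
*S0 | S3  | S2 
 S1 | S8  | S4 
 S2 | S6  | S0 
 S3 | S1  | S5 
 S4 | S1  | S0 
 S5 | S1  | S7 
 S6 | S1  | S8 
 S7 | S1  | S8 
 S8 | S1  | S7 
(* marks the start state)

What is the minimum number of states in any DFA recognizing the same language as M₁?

5

Start with accepting vs non-accepting: {S1,S4,S5,S8} | {S0,S2,S3,S6,S7}.
Split {S1,S4,S5,S8} by δ(·,b) → {S4,S5,S8} and {S1}.
Refine {S0,S2,S3,S6,S7} on symbol a: members go to different blocks, giving {S3,S6,S7} and {S0,S2}.
Refine {S4,S5,S8} on symbol b: members go to different blocks, giving {S5,S8} and {S4}.
Stable partition: {S5,S8} | {S3,S6,S7} | {S1} | {S0,S2} | {S4} — 5 equivalence classes.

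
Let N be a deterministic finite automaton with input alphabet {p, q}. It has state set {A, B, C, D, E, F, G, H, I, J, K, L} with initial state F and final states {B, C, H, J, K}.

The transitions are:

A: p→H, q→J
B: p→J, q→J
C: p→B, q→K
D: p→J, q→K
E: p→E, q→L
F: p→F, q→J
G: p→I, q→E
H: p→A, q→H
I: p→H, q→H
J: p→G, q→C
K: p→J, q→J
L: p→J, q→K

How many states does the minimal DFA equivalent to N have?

First remove the unreachable states {D}; 11 states remain.
Initial partition by acceptance: {B,C,H,J,K} | {A,E,F,G,I,L}.
Refine {B,C,H,J,K} on symbol p: members go to different blocks, giving {B,C,K} and {H,J}.
On input p, block {B,C,K} splits into {B,K} and {C}.
On input p, block {A,E,F,G,I,L} splits into {A,I,L} and {E,F,G}.
On input q, block {A,I,L} splits into {A,I} and {L}.
On input p, block {H,J} splits into {H} and {J}.
On input q, block {A,I} splits into {A} and {I}.
On input p, block {E,F,G} splits into {E,F} and {G}.
Split {E,F} by δ(·,q) → {E} and {F}.
Stable partition: {B,K} | {A} | {H} | {C} | {E} | {L} | {J} | {I} | {G} | {F} — 10 equivalence classes.

10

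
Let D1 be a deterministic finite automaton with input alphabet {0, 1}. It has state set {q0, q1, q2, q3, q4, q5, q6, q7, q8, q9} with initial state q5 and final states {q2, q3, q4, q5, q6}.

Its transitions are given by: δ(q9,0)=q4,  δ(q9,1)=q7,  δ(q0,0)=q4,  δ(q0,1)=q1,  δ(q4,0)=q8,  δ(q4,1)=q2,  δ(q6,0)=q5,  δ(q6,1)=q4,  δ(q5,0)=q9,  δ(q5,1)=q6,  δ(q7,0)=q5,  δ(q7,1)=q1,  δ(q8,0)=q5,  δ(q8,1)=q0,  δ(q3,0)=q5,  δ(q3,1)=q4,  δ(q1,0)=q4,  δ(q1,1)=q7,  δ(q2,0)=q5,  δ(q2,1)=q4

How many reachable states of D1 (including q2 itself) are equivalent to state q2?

Reachable states from the start: {q0,q1,q2,q4,q5,q6,q7,q8,q9}. Unreachable: {q3} — drop them.
P0 = {q2,q4,q5,q6} | {q0,q1,q7,q8,q9}.
Split {q2,q4,q5,q6} by δ(·,0) → {q2,q6} and {q4,q5}.
No further refinement is possible. Final partition (3 blocks): {q2,q6} | {q0,q1,q7,q8,q9} | {q4,q5}.
The equivalence class containing q2 is {q2,q6}, of size 2.

2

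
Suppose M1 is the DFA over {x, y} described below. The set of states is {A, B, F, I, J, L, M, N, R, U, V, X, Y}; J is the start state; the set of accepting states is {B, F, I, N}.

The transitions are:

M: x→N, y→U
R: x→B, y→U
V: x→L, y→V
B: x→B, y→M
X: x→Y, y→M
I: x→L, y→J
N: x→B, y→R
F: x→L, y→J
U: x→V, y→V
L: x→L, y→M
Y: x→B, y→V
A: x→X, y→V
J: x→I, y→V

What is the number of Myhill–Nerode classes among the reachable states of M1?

First remove the unreachable states {A,F,X,Y}; 9 states remain.
Initial partition by acceptance: {B,I,N} | {J,L,M,R,U,V}.
On input x, block {B,I,N} splits into {B,N} and {I}.
Refine {J,L,M,R,U,V} on symbol x: members go to different blocks, giving {L,U,V} and {M,R} and {J}.
Refine {L,U,V} on symbol y: members go to different blocks, giving {U,V} and {L}.
Split {U,V} by δ(·,x) → {V} and {U}.
The partition is now stable with 7 blocks: {B,N} | {V} | {I} | {M,R} | {J} | {L} | {U}.

7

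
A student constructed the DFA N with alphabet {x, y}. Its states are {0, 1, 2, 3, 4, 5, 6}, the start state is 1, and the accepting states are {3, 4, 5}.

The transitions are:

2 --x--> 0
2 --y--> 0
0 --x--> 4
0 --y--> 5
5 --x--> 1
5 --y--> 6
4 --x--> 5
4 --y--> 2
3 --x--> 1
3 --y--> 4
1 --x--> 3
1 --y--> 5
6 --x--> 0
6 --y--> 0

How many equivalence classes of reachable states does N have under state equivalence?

6

All states are reachable from the start state.
P0 = {3,4,5} | {0,1,2,6}.
Refine {3,4,5} on symbol x: members go to different blocks, giving {3,5} and {4}.
Split {3,5} by δ(·,y) → {3} and {5}.
Refine {0,1,2,6} on symbol x: members go to different blocks, giving {2,6} and {0} and {1}.
No further refinement is possible. Final partition (6 blocks): {3} | {2,6} | {4} | {5} | {0} | {1}.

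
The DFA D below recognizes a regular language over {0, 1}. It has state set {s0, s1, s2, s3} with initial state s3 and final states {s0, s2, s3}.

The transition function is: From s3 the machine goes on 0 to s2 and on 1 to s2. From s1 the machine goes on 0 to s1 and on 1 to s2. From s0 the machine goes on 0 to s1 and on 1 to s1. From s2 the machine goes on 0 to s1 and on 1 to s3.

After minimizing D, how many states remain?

3

Reachable states from the start: {s1,s2,s3}. Unreachable: {s0} — drop them.
Start with accepting vs non-accepting: {s2,s3} | {s1}.
Refine {s2,s3} on symbol 0: members go to different blocks, giving {s2} and {s3}.
The partition is now stable with 3 blocks: {s2} | {s1} | {s3}.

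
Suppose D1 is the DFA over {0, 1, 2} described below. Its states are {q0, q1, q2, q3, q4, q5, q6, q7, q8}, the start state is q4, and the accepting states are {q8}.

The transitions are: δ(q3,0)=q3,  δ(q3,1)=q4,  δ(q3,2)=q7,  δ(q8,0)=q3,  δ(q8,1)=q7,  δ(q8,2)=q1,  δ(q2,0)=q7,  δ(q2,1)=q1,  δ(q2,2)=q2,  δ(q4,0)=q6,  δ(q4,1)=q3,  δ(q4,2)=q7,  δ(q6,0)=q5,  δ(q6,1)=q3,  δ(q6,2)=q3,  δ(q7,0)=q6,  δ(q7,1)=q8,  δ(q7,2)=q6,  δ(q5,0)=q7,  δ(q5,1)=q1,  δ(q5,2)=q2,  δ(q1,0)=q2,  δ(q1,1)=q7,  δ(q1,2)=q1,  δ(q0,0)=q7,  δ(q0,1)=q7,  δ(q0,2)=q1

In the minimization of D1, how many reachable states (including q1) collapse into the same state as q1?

First remove the unreachable states {q0}; 8 states remain.
Start with accepting vs non-accepting: {q8} | {q1,q2,q3,q4,q5,q6,q7}.
Split {q1,q2,q3,q4,q5,q6,q7} by δ(·,1) → {q1,q2,q3,q4,q5,q6} and {q7}.
Refine {q1,q2,q3,q4,q5,q6} on symbol 0: members go to different blocks, giving {q1,q3,q4,q6} and {q2,q5}.
Split {q1,q3,q4,q6} by δ(·,0) → {q1,q6} and {q3,q4}.
Split {q1,q6} by δ(·,1) → {q1} and {q6}.
Split {q3,q4} by δ(·,0) → {q3} and {q4}.
No further refinement is possible. Final partition (7 blocks): {q8} | {q1} | {q7} | {q2,q5} | {q3} | {q6} | {q4}.
State q1 belongs to the block {q1}, which has 1 states.

1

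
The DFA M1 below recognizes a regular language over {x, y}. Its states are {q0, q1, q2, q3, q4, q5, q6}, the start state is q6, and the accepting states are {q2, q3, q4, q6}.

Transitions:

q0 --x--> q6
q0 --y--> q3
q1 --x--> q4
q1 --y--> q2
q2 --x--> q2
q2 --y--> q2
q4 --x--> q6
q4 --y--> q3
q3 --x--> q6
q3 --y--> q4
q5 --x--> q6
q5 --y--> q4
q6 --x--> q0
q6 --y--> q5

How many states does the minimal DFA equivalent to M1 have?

3

States {q1,q2} cannot be reached from the start state, so discard them.
Initial partition by acceptance: {q3,q4,q6} | {q0,q5}.
Split {q3,q4,q6} by δ(·,x) → {q3,q4} and {q6}.
No further refinement is possible. Final partition (3 blocks): {q3,q4} | {q0,q5} | {q6}.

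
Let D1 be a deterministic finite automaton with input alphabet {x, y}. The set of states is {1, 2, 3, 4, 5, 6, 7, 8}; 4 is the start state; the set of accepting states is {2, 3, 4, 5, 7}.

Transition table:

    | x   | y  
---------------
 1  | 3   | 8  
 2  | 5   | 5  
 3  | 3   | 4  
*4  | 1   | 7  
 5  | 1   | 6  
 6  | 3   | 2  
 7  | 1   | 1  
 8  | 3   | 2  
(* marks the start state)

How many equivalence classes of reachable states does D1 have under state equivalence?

Initial partition by acceptance: {2,3,4,5,7} | {1,6,8}.
Split {2,3,4,5,7} by δ(·,x) → {4,5,7} and {2,3}.
Refine {4,5,7} on symbol y: members go to different blocks, giving {5,7} and {4}.
Split {1,6,8} by δ(·,y) → {6,8} and {1}.
Split {5,7} by δ(·,y) → {5} and {7}.
Split {2,3} by δ(·,x) → {2} and {3}.
Stable partition: {5} | {6,8} | {2} | {4} | {1} | {7} | {3} — 7 equivalence classes.

7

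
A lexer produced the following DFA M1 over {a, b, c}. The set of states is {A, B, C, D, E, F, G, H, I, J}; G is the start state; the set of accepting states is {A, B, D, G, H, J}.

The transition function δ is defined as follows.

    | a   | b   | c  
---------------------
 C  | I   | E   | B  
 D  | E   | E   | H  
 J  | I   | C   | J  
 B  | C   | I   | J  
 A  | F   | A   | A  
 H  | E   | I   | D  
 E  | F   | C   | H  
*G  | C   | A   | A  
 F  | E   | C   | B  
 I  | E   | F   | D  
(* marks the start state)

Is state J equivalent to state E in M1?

No

All states are reachable from the start state.
Initial partition by acceptance: {A,B,D,G,H,J} | {C,E,F,I}.
Refine {A,B,D,G,H,J} on symbol b: members go to different blocks, giving {B,D,H,J} and {A,G}.
Stable partition: {B,D,H,J} | {C,E,F,I} | {A,G} — 3 equivalence classes.
J and E end up in different blocks, so they are distinguishable. For instance, the string 'ε' is accepted from only J.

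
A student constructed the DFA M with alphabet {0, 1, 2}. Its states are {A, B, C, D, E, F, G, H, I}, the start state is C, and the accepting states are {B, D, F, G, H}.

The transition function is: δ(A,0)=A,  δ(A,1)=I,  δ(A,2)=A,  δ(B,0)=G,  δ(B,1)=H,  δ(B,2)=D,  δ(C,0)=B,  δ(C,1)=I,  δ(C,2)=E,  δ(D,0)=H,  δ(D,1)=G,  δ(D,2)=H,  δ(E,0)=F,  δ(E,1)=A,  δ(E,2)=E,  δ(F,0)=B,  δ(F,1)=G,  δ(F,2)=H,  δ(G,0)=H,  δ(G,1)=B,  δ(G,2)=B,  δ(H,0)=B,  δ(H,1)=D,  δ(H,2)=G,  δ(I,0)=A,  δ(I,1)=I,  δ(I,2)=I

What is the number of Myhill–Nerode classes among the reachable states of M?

3

Start with accepting vs non-accepting: {B,D,F,G,H} | {A,C,E,I}.
On input 0, block {A,C,E,I} splits into {A,I} and {C,E}.
Stable partition: {B,D,F,G,H} | {A,I} | {C,E} — 3 equivalence classes.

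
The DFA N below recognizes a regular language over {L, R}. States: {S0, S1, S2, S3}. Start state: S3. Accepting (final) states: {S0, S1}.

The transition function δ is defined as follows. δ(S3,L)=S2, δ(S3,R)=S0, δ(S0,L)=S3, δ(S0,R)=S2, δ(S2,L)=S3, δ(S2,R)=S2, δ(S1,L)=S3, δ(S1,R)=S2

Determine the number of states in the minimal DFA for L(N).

First remove the unreachable states {S1}; 3 states remain.
Initial partition by acceptance: {S0} | {S2,S3}.
On input R, block {S2,S3} splits into {S2} and {S3}.
The partition is now stable with 3 blocks: {S0} | {S2} | {S3}.

3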